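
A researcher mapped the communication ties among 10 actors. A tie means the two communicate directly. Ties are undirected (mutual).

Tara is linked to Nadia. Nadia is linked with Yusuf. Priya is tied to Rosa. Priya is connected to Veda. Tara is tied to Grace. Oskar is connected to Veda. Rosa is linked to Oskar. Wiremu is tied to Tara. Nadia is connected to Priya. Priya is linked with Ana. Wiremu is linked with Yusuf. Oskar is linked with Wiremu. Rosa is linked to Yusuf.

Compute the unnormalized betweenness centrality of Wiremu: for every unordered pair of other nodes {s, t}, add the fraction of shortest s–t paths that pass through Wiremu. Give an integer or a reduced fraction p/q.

123/20

Pairs whose geodesics pass through Wiremu — Oskar–Nadia: 2/5; Oskar–Tara: 1; Oskar–Grace: 1; Oskar–Yusuf: 1/2; Tara–Yusuf: 1/2; Tara–Rosa: 2/4; Tara–Veda: 1/2; Grace–Yusuf: 1/2; Grace–Rosa: 2/4; Grace–Veda: 1/2; Yusuf–Veda: 1/4.
All other pairs contribute 0.
Summing the contributions gives betweenness(Wiremu) = 123/20.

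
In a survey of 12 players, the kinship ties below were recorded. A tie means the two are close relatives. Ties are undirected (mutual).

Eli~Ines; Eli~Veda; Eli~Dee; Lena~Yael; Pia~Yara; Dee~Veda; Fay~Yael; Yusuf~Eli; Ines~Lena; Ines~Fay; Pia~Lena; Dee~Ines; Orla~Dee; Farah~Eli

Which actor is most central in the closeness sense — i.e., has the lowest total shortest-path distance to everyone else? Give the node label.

Ines

Farness (sum of distances to all others) for each node — Dee:22, Eli:21, Farah:31, Fay:27, Ines:19, Lena:23, Orla:32, Pia:31, Veda:29, Yael:31, Yara:41, Yusuf:31.
The smallest farness is 19, for Ines, so Ines has the highest closeness.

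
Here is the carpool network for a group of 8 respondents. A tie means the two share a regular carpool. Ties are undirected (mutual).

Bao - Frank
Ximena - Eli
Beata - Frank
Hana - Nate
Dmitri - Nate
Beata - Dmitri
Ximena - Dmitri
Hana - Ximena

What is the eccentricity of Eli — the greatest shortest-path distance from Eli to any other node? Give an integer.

Distances from Eli: Bao:5, Beata:3, Dmitri:2, Frank:4, Hana:2, Nate:3, Ximena:1.
The largest is 5 (to Bao), so the eccentricity of Eli is 5.

5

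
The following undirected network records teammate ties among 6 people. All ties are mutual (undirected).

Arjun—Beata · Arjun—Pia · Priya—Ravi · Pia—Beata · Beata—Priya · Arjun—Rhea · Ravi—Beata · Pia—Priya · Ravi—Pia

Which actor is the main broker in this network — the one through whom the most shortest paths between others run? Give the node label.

Arjun

Unnormalized betweenness of each node: Arjun:4, Beata:2, Pia:2, Priya:0, Ravi:0, Rhea:0.
Arjun has the largest value, 4, making it the main broker — the node through which the most shortest paths run.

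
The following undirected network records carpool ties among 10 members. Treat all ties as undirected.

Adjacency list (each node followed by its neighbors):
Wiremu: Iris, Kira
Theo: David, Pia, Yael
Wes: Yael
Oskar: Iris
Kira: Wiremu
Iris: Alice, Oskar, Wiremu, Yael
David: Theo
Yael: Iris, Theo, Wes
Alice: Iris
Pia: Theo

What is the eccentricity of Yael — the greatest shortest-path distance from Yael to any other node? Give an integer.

Distances from Yael: Alice:2, David:2, Iris:1, Kira:3, Oskar:2, Pia:2, Theo:1, Wes:1, Wiremu:2.
The largest is 3 (to Kira), so the eccentricity of Yael is 3.

3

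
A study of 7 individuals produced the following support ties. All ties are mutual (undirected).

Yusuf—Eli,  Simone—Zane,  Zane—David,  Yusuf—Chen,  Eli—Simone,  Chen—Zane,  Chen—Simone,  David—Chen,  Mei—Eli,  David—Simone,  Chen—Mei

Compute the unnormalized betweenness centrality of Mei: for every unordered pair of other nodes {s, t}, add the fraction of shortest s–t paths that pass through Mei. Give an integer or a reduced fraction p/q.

Pairs whose geodesics pass through Mei — Eli–Chen: 1/3.
All other pairs contribute 0.
Summing the contributions gives betweenness(Mei) = 1/3.

1/3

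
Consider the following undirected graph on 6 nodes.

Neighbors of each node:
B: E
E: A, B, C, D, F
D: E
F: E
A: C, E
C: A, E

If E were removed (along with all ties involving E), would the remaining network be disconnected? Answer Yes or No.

Yes

Removing E leaves {D} with no path to {A and C}, so the network splits into 4 components. E is a cut vertex.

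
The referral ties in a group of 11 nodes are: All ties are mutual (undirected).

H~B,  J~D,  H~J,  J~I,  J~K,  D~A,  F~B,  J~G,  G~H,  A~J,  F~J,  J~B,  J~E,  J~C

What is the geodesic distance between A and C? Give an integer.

2

One shortest route is A – J – C, which uses 2 edges, and A and C are not directly tied, so nothing shorter exists. So d(A,C) = 2.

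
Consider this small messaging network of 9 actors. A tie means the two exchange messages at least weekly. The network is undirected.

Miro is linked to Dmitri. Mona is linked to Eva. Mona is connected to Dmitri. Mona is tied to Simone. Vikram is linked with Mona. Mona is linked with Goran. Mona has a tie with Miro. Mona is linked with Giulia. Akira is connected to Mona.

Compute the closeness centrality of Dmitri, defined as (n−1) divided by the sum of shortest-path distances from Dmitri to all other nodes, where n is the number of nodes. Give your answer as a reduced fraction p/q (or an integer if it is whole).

4/7

Distances from Dmitri: Akira:2, Eva:2, Giulia:2, Goran:2, Miro:1, Mona:1, Simone:2, Vikram:2. Sum = 14.
n = 9, so closeness = 8/14 = 4/7.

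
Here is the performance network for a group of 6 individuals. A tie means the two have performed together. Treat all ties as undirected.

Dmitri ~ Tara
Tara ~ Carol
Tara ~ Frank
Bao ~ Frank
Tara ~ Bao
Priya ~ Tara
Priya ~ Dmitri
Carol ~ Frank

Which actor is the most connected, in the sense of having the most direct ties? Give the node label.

Tara

Degrees — Bao:2, Carol:2, Dmitri:2, Frank:3, Priya:2, Tara:5.
The maximum is 5, attained only by Tara.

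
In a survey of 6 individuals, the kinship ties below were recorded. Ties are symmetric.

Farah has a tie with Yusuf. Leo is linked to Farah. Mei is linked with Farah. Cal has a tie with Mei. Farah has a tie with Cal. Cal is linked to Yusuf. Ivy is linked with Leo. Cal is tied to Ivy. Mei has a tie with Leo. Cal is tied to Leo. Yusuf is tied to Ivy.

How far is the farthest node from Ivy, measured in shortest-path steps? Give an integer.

Distances from Ivy: Cal:1, Farah:2, Leo:1, Mei:2, Yusuf:1.
The largest is 2 (to Farah and Mei), so the eccentricity of Ivy is 2.

2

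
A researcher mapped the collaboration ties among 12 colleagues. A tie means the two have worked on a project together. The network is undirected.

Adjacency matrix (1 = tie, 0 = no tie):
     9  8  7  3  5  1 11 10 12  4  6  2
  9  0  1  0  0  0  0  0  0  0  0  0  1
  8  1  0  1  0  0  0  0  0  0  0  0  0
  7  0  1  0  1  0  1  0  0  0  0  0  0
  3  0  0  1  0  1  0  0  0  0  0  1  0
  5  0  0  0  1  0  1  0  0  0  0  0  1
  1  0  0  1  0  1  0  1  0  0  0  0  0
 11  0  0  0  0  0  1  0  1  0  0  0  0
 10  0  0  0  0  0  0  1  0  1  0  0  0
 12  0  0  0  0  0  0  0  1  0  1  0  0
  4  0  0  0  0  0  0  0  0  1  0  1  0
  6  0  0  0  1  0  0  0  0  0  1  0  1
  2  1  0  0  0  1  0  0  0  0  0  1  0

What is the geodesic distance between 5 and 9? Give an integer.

One shortest route is 5 – 2 – 9, which uses 2 edges, and 5 and 9 are not directly tied, so nothing shorter exists. So d(5,9) = 2.

2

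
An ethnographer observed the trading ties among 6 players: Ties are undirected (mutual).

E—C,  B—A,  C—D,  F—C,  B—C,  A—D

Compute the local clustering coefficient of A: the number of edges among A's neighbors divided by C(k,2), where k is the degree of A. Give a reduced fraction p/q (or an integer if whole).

0

A's neighbors: B and D (k = 2).
Possible neighbor pairs: C(2,2) = 1. Edges among them: none → e = 0.
Clustering(A) = 0/1.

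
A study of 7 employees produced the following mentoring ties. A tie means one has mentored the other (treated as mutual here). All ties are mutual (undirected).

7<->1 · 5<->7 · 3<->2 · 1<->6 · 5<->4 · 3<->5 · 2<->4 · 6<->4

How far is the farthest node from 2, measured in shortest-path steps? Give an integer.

Distances from 2: 1:3, 3:1, 4:1, 5:2, 6:2, 7:3.
The largest is 3 (to 1 and 7), so the eccentricity of 2 is 3.

3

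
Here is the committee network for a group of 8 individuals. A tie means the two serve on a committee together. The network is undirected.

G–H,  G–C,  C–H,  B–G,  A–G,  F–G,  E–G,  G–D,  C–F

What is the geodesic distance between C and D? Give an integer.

2

One shortest route is C – G – D, which uses 2 edges, and C and D are not directly tied, so nothing shorter exists. So d(C,D) = 2.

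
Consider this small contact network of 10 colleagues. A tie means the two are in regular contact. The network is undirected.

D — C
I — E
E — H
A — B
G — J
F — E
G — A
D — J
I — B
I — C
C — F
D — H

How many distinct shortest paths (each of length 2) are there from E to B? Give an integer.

The shortest distance is 2, and the only length-2 path is E–I–B. So there is exactly 1 shortest path.

1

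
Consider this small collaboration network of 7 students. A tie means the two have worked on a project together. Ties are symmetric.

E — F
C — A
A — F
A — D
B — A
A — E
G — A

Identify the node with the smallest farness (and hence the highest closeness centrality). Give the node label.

Farness (sum of distances to all others) for each node — A:6, B:11, C:11, D:11, E:10, F:10, G:11.
The smallest farness is 6, for A, so A has the highest closeness.

A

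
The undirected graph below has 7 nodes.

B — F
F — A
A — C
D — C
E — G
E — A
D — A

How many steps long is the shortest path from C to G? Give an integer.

3

One shortest route is C – A – E – G, which uses 3 edges, and at distance 2 from C we only reach {E, F}, which does not include G. So d(C,G) = 3.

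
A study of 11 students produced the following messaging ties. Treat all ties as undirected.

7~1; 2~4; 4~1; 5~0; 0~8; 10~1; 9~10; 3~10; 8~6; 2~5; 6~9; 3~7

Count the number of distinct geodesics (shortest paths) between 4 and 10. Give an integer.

1

The shortest distance is 2, and the only length-2 path is 4–1–10. So there is exactly 1 shortest path.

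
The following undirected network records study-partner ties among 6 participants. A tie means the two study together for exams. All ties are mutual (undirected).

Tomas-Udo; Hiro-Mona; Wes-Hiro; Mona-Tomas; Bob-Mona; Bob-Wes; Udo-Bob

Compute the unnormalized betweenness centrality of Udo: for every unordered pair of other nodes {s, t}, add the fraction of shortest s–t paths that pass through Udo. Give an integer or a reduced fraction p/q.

Pairs whose geodesics pass through Udo — Bob–Tomas: 1/2; Tomas–Wes: 1/3.
All other pairs contribute 0.
Summing the contributions gives betweenness(Udo) = 5/6.

5/6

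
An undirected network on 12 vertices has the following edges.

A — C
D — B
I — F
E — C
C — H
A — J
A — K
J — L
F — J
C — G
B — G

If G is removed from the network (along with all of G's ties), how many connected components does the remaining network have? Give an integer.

Without G, the remaining ties split the others into: {A, C, E, F, H, I, J, K, L}; {B, D}.
That's 2 separate components.

2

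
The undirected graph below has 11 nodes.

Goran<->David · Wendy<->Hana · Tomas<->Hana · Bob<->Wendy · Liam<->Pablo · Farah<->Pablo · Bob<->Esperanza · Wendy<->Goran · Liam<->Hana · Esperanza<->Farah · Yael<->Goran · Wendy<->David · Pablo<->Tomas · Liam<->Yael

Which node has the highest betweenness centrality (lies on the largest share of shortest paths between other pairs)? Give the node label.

Wendy

Unnormalized betweenness of each node: Bob:7, David:0, Esperanza:9/2, Farah:9/2, Goran:13/3, Hana:55/6, Liam:49/6, Pablo:8, Tomas:11/6, Wendy:97/6, Yael:10/3.
Wendy has the largest value, 97/6, making it the main broker — the node through which the most shortest paths run.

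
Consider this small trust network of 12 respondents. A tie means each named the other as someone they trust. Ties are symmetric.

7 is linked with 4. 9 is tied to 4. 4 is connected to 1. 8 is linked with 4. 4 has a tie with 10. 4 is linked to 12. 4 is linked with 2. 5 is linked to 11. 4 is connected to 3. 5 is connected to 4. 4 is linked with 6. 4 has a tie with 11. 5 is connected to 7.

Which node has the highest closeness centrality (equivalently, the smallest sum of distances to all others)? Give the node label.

4

Farness (sum of distances to all others) for each node — 1:21, 2:21, 3:21, 4:11, 5:19, 6:21, 7:20, 8:21, 9:21, 10:21, 11:20, 12:21.
The smallest farness is 11, for 4, so 4 has the highest closeness.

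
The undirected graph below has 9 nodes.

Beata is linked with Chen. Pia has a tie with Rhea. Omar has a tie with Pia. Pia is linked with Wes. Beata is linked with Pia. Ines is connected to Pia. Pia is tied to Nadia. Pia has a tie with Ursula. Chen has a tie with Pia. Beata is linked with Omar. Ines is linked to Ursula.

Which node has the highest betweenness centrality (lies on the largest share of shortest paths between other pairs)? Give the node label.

Pia

Unnormalized betweenness of each node: Beata:1/2, Chen:0, Ines:0, Nadia:0, Omar:0, Pia:49/2, Rhea:0, Ursula:0, Wes:0.
Pia has the largest value, 49/2, making it the main broker — the node through which the most shortest paths run.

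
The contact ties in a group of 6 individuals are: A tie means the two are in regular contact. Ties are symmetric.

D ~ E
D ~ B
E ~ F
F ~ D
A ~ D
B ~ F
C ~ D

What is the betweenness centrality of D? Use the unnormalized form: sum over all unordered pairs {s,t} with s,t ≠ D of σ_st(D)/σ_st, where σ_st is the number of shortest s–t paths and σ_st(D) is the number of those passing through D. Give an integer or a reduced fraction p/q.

Pairs whose geodesics pass through D — C–F: 1; C–E: 1; C–B: 1; C–A: 1; F–A: 1; E–B: 1/2; E–A: 1; B–A: 1.
All other pairs contribute 0.
Summing the contributions gives betweenness(D) = 15/2.

15/2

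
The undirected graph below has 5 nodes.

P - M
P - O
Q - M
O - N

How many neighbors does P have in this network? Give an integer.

P is directly tied to M and O. That is 2 neighbors, so the degree of P is 2.

2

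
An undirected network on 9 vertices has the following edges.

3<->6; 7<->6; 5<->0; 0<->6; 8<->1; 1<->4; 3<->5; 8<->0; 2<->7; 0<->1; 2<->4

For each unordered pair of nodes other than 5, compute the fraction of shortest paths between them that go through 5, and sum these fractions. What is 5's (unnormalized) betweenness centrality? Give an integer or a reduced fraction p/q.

11/6

Pairs whose geodesics pass through 5 — 4–3: 1/3; 1–3: 1/2; 8–3: 1/2; 0–3: 1/2.
All other pairs contribute 0.
Summing the contributions gives betweenness(5) = 11/6.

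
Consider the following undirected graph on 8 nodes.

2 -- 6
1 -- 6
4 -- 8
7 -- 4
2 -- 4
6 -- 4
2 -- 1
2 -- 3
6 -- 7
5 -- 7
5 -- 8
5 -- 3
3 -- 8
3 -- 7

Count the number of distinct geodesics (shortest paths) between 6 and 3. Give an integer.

The shortest distance is 2. The length-2 paths are: 6–2–3; 6–7–3.
That gives 2 distinct shortest paths.

2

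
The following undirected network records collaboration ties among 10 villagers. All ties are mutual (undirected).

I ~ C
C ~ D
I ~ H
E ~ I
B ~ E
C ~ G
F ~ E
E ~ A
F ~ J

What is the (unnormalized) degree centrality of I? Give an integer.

I is directly tied to C, E, and H. That is 3 neighbors, so the degree of I is 3.

3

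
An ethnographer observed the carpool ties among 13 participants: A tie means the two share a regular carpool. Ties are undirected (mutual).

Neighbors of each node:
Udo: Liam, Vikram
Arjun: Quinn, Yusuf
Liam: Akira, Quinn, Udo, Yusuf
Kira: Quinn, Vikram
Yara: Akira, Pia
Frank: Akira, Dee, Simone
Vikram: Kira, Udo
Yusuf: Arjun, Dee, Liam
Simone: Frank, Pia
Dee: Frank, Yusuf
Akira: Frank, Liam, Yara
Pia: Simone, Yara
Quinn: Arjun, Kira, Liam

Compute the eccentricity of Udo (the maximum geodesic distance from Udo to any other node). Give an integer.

4

Distances from Udo: Akira:2, Arjun:3, Dee:3, Frank:3, Kira:2, Liam:1, Pia:4, Quinn:2, Simone:4, Vikram:1, Yara:3, Yusuf:2.
The largest is 4 (to Pia and Simone), so the eccentricity of Udo is 4.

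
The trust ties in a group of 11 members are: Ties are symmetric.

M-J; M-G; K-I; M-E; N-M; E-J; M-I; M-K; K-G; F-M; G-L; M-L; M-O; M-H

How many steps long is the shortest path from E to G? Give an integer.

One shortest route is E – M – G, which uses 2 edges, and E and G are not directly tied, so nothing shorter exists. So d(E,G) = 2.

2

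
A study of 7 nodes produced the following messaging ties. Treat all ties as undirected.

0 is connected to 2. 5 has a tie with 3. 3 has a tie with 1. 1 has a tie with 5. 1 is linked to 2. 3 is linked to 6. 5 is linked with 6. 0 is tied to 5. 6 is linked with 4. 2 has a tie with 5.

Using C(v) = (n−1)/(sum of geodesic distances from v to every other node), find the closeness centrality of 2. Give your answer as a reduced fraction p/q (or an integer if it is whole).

Distances from 2: 0:1, 1:1, 3:2, 4:3, 5:1, 6:2. Sum = 10.
n = 7, so closeness = 6/10 = 3/5.

3/5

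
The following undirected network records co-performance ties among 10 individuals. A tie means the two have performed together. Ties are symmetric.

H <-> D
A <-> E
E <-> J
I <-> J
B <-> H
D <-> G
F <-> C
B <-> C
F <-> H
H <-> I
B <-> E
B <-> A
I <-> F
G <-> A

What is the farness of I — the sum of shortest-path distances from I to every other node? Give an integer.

17

Distances from I: A:3, B:2, C:2, D:2, E:2, F:1, G:3, H:1, J:1.
Sum = 3 + 2 + 2 + 2 + 2 + 1 + 3 + 1 + 1 = 17.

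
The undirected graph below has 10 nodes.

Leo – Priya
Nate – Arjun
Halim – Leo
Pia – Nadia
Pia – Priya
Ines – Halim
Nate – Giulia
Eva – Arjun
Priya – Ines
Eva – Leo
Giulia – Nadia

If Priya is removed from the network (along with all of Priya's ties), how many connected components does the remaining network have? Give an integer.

Priya's neighbors (Ines, Leo, and Pia) remain reachable from one another through other ties, so the rest of the network stays in one piece.

1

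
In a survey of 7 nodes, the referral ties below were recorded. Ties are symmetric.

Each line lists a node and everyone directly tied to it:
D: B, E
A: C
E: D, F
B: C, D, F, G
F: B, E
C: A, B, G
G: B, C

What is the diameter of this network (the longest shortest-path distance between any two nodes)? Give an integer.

Eccentricity of each node (its greatest distance to any other): A:4, B:2, C:3, D:3, E:4, F:3, G:3.
The maximum eccentricity is 4, realized for instance by the pair E–A via E – F – B – C – A. So the diameter is 4.

4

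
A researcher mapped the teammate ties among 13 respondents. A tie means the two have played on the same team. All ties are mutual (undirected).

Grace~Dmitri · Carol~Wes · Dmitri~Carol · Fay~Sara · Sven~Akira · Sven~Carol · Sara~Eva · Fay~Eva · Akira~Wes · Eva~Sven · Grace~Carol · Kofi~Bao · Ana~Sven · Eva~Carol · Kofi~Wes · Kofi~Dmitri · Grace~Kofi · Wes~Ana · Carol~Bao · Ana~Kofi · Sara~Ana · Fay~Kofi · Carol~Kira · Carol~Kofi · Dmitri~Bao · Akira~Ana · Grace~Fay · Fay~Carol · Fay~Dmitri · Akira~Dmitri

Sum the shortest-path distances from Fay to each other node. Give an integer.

18

Distances from Fay: Akira:2, Ana:2, Bao:2, Carol:1, Dmitri:1, Eva:1, Grace:1, Kira:2, Kofi:1, Sara:1, Sven:2, Wes:2.
Sum = 2 + 2 + 2 + 1 + 1 + 1 + 1 + 2 + 1 + 1 + 2 + 2 = 18.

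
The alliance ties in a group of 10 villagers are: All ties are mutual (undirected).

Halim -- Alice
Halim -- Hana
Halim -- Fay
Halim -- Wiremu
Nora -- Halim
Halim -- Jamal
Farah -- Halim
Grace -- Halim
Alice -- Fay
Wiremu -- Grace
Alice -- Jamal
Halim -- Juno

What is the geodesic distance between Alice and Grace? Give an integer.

2

One shortest route is Alice – Halim – Grace, which uses 2 edges, and Alice and Grace are not directly tied, so nothing shorter exists. So d(Alice,Grace) = 2.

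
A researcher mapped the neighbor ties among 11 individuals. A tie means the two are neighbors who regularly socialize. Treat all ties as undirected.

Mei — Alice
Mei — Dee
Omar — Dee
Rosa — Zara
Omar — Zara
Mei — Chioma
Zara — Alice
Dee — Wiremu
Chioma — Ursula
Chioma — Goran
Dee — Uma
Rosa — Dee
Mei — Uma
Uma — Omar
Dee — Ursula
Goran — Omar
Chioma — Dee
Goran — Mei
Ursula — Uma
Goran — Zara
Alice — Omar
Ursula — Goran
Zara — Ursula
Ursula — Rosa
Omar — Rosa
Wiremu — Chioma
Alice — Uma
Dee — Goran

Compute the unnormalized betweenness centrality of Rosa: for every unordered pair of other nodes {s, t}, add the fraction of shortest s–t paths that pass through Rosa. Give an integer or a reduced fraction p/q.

Pairs whose geodesics pass through Rosa — Ursula–Omar: 1/5; Zara–Dee: 1/4; Zara–Wiremu: 1/6.
All other pairs contribute 0.
Summing the contributions gives betweenness(Rosa) = 37/60.

37/60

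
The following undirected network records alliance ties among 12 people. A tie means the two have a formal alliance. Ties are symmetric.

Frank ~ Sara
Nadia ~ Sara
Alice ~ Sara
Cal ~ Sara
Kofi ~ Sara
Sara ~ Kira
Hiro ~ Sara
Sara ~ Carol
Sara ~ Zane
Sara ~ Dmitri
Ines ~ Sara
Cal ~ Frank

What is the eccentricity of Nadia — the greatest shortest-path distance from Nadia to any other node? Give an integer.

2

Distances from Nadia: Alice:2, Cal:2, Carol:2, Dmitri:2, Frank:2, Hiro:2, Ines:2, Kira:2, Kofi:2, Sara:1, Zane:2.
The largest is 2 (to Hiro, Kira, Kofi, Cal, Carol, Ines, Zane, Frank, Alice, and Dmitri), so the eccentricity of Nadia is 2.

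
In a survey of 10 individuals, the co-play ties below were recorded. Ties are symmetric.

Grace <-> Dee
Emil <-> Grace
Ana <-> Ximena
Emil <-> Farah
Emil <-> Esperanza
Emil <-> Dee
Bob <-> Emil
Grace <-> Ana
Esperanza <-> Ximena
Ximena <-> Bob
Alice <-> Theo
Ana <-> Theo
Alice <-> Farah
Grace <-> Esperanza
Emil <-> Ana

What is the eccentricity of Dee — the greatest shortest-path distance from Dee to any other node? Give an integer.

3

Distances from Dee: Alice:3, Ana:2, Bob:2, Emil:1, Esperanza:2, Farah:2, Grace:1, Theo:3, Ximena:3.
The largest is 3 (to Ximena, Theo, and Alice), so the eccentricity of Dee is 3.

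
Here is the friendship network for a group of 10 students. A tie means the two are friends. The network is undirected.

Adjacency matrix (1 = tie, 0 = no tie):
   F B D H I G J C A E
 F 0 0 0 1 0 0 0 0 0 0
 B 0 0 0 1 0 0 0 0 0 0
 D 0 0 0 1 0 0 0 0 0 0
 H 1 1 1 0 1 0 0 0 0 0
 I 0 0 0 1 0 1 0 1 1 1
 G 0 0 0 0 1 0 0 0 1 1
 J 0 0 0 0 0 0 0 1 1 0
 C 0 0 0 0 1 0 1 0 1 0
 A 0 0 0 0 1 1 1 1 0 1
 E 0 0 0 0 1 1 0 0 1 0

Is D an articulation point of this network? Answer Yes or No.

Even without D, every remaining node can still reach every other (the residual graph is connected), so D is not a cut vertex.

No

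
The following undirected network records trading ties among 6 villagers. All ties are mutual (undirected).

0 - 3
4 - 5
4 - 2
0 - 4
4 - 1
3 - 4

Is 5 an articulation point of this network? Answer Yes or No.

Even without 5, every remaining node can still reach every other (the residual graph is connected), so 5 is not a cut vertex.

No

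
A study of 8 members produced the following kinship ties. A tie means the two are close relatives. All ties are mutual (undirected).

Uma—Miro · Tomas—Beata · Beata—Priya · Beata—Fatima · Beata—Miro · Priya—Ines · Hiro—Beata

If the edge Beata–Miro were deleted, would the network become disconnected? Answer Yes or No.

Yes

Without the Beata–Miro edge there is no alternate route between Beata and Miro, so the network disconnects. It is a bridge.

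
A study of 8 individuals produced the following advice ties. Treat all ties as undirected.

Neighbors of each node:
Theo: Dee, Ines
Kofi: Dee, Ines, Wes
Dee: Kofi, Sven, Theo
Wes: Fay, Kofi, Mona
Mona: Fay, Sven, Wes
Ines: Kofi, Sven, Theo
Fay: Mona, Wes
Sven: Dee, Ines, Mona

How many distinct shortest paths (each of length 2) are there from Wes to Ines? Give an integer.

1

The shortest distance is 2, and the only length-2 path is Wes–Kofi–Ines. So there is exactly 1 shortest path.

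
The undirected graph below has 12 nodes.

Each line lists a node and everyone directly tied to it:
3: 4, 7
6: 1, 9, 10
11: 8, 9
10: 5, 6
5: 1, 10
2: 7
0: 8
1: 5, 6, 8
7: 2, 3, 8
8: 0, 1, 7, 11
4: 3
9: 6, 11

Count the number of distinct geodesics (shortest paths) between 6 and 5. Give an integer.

The shortest distance is 2. The length-2 paths are: 6–10–5; 6–1–5.
That gives 2 distinct shortest paths.

2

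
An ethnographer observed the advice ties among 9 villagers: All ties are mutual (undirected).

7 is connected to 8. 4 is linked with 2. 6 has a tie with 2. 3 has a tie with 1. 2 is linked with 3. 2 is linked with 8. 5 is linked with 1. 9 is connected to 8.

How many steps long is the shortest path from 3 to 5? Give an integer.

One shortest route is 3 – 1 – 5, which uses 2 edges, and 3 and 5 are not directly tied, so nothing shorter exists. So d(3,5) = 2.

2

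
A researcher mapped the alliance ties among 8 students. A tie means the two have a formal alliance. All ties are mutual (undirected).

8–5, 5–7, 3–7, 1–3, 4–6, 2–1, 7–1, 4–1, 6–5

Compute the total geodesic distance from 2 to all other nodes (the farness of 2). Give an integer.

17

Distances from 2: 1:1, 3:2, 4:2, 5:3, 6:3, 7:2, 8:4.
Sum = 1 + 2 + 2 + 3 + 3 + 2 + 4 = 17.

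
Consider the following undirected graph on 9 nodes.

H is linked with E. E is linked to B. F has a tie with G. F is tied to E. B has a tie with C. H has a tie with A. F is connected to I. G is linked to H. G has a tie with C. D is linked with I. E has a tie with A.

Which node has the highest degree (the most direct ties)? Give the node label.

E

Degrees — A:2, B:2, C:2, D:1, E:4, F:3, G:3, H:3, I:2.
The maximum is 4, attained only by E.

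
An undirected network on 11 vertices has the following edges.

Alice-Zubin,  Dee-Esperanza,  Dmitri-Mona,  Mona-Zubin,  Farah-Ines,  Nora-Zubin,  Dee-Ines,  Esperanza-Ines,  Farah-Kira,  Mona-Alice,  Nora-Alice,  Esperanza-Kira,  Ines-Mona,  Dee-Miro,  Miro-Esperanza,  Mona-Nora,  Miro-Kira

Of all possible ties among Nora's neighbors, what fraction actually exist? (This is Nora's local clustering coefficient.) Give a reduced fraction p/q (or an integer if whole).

Nora's neighbors: Alice, Mona, and Zubin (k = 3).
Possible neighbor pairs: C(3,2) = 3. Edges among them: Alice–Mona, Alice–Zubin, Mona–Zubin → e = 3.
Clustering(Nora) = 3/3 = 1.

1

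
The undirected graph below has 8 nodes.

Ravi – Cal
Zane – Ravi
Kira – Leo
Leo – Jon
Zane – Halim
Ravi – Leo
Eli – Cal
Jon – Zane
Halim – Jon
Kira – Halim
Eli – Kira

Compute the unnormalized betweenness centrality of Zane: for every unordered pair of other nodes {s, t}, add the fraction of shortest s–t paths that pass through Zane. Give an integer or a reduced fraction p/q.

5/2

Pairs whose geodesics pass through Zane — Cal–Jon: 1/2; Cal–Halim: 1/2; Jon–Ravi: 1/2; Halim–Ravi: 1.
All other pairs contribute 0.
Summing the contributions gives betweenness(Zane) = 5/2.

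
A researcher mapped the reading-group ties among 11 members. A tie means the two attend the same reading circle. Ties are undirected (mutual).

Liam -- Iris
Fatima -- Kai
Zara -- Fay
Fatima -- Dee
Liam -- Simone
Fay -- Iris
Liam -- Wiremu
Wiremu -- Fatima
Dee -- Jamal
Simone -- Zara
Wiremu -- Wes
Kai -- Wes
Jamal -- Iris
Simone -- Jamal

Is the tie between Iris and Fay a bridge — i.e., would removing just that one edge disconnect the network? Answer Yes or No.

Even without that edge, Iris still reaches Fay via Iris – Jamal – Simone – Zara – Fay, so the network stays connected. Not a bridge.

No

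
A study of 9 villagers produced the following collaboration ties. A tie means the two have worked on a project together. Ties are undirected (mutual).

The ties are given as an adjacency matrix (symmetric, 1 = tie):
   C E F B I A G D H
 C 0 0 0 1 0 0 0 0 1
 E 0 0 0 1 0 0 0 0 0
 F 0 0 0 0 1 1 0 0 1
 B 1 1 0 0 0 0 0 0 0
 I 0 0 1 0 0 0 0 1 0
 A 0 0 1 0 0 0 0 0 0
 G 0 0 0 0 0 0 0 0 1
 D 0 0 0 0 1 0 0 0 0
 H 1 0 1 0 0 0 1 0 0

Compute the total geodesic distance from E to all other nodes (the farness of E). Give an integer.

30

Distances from E: A:5, B:1, C:2, D:6, F:4, G:4, H:3, I:5.
Sum = 5 + 1 + 2 + 6 + 4 + 4 + 3 + 5 = 30.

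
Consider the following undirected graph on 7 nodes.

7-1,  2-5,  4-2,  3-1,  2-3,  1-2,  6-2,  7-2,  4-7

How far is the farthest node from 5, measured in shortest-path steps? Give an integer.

2

Distances from 5: 1:2, 2:1, 3:2, 4:2, 6:2, 7:2.
The largest is 2 (to 4, 1, 7, 6, and 3), so the eccentricity of 5 is 2.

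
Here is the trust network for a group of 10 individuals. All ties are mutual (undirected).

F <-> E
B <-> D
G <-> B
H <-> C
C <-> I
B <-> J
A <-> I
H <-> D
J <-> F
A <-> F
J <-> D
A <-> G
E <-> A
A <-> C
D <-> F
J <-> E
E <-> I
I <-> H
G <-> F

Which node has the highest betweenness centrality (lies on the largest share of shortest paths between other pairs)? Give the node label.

Unnormalized betweenness of each node: A:19/3, B:5/4, C:3/4, D:59/12, E:17/6, F:4, G:13/6, H:37/12, I:5/2, J:13/6.
A has the largest value, 19/3, making it the main broker — the node through which the most shortest paths run.

A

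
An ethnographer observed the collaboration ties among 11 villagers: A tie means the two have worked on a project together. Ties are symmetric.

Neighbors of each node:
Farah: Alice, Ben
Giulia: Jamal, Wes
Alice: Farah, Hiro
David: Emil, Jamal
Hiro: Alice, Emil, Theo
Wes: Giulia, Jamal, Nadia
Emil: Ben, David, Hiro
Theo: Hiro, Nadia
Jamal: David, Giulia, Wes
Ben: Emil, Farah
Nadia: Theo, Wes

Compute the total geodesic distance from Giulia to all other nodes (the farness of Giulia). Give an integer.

30

Distances from Giulia: Alice:5, Ben:4, David:2, Emil:3, Farah:5, Hiro:4, Jamal:1, Nadia:2, Theo:3, Wes:1.
Sum = 5 + 4 + 2 + 3 + 5 + 4 + 1 + 2 + 3 + 1 = 30.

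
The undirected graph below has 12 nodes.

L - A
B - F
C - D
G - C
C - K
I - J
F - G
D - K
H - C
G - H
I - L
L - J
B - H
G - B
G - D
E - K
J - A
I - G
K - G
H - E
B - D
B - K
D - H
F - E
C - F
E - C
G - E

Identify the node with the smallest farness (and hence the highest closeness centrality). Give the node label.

G

Farness (sum of distances to all others) for each node — A:35, B:21, C:20, D:21, E:21, F:22, G:15, H:21, I:19, J:26, K:21, L:26.
The smallest farness is 15, for G, so G has the highest closeness.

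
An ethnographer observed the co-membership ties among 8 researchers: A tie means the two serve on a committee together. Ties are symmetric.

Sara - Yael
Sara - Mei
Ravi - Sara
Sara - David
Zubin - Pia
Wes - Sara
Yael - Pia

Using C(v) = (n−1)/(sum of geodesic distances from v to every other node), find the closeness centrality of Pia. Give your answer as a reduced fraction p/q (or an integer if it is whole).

Distances from Pia: David:3, Mei:3, Ravi:3, Sara:2, Wes:3, Yael:1, Zubin:1. Sum = 16.
n = 8, so closeness = 7/16.

7/16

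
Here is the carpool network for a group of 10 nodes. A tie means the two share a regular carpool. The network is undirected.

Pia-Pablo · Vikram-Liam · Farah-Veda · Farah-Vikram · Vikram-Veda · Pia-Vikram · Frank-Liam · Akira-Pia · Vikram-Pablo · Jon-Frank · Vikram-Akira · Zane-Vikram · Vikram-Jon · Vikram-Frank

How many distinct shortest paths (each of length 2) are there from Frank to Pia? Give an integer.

The shortest distance is 2, and the only length-2 path is Frank–Vikram–Pia. So there is exactly 1 shortest path.

1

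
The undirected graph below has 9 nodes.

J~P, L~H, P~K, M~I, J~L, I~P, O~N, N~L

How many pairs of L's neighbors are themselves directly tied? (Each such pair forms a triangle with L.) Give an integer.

0

L's neighbors are H, J, and N, but none of them are tied to each other, so no triangle contains L.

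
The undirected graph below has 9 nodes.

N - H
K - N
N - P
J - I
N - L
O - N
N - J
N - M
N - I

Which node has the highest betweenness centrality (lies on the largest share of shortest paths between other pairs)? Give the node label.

Unnormalized betweenness of each node: H:0, I:0, J:0, K:0, L:0, M:0, N:27, O:0, P:0.
N has the largest value, 27, making it the main broker — the node through which the most shortest paths run.

N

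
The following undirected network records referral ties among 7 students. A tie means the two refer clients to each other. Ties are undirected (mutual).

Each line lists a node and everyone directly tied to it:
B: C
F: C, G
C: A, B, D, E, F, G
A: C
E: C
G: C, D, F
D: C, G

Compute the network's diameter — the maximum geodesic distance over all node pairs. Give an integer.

Eccentricity of each node (its greatest distance to any other): A:2, B:2, C:1, D:2, E:2, F:2, G:2.
The maximum eccentricity is 2, realized for instance by the pair D–A via D – C – A. So the diameter is 2.

2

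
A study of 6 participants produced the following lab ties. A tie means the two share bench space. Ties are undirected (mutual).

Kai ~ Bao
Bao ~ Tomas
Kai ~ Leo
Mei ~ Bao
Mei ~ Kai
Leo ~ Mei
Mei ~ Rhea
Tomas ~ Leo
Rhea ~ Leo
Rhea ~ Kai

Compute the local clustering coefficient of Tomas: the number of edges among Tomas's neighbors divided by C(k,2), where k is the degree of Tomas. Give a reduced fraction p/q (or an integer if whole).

0

Tomas's neighbors: Bao and Leo (k = 2).
Possible neighbor pairs: C(2,2) = 1. Edges among them: none → e = 0.
Clustering(Tomas) = 0/1.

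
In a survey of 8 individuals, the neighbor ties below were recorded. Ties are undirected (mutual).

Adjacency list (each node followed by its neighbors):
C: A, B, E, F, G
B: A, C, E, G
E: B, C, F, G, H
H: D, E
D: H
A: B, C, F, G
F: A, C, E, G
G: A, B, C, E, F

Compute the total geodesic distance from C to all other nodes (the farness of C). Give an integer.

Distances from C: A:1, B:1, D:3, E:1, F:1, G:1, H:2.
Sum = 1 + 1 + 3 + 1 + 1 + 1 + 2 = 10.

10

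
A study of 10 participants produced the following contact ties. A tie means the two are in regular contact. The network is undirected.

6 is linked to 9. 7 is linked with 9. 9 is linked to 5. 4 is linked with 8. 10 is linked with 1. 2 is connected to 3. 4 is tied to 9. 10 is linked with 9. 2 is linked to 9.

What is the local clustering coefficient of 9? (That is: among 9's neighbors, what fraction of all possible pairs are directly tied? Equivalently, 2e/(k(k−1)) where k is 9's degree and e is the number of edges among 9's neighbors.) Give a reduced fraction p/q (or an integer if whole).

0

9's neighbors: 2, 4, 5, 6, 7, and 10 (k = 6).
Possible neighbor pairs: C(6,2) = 15. Edges among them: none → e = 0.
Clustering(9) = 0/15 = 0.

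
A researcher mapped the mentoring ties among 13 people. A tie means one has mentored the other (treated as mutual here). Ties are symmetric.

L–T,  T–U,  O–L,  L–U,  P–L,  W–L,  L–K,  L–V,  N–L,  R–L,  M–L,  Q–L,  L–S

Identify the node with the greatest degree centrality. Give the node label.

L

Degrees — K:1, L:12, M:1, N:1, O:1, P:1, Q:1, R:1, S:1, T:2, U:2, V:1, W:1.
The maximum is 12, attained only by L.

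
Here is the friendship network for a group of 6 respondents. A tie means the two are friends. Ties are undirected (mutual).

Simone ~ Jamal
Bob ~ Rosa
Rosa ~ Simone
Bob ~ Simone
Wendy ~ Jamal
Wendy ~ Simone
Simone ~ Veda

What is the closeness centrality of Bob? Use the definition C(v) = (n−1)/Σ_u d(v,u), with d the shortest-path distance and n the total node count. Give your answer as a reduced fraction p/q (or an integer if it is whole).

5/8

Distances from Bob: Jamal:2, Rosa:1, Simone:1, Veda:2, Wendy:2. Sum = 8.
n = 6, so closeness = 5/8.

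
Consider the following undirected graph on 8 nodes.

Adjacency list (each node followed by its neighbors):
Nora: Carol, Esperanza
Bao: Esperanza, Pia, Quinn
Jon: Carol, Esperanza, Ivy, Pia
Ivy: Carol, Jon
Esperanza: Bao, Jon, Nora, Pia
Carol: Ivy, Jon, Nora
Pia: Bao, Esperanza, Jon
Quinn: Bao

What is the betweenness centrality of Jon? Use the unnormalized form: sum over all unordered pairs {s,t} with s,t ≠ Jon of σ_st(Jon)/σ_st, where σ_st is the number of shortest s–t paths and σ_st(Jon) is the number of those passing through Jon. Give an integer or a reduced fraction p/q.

Pairs whose geodesics pass through Jon — Esperanza–Ivy: 1; Esperanza–Carol: 1/2; Quinn–Ivy: 2/2; Quinn–Carol: 2/3; Bao–Ivy: 2/2; Bao–Carol: 2/3; Ivy–Pia: 1; Pia–Carol: 1.
All other pairs contribute 0.
Summing the contributions gives betweenness(Jon) = 41/6.

41/6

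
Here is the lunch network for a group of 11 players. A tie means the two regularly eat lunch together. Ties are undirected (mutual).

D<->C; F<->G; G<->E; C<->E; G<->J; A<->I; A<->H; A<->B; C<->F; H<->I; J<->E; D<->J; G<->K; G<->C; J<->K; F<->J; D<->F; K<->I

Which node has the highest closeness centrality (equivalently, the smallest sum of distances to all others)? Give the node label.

Farness (sum of distances to all others) for each node — A:27, B:36, C:24, D:25, E:25, F:24, G:19, H:28, I:21, J:19, K:18.
The smallest farness is 18, for K, so K has the highest closeness.

K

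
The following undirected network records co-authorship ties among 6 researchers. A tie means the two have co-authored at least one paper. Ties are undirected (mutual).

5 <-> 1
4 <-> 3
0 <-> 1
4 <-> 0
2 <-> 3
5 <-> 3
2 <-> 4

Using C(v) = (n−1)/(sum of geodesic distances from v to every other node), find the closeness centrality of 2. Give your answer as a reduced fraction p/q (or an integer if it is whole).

Distances from 2: 0:2, 1:3, 3:1, 4:1, 5:2. Sum = 9.
n = 6, so closeness = 5/9.

5/9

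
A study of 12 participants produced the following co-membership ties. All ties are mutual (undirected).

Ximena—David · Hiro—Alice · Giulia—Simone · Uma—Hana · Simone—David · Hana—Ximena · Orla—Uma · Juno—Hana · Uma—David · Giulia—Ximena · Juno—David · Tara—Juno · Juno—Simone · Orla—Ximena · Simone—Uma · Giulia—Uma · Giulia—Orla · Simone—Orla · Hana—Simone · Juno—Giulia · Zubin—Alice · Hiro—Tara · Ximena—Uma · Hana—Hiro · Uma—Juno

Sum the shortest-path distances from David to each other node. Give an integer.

Distances from David: Alice:4, Giulia:2, Hana:2, Hiro:3, Juno:1, Orla:2, Simone:1, Tara:2, Uma:1, Ximena:1, Zubin:5.
Sum = 4 + 2 + 2 + 3 + 1 + 2 + 1 + 2 + 1 + 1 + 5 = 24.

24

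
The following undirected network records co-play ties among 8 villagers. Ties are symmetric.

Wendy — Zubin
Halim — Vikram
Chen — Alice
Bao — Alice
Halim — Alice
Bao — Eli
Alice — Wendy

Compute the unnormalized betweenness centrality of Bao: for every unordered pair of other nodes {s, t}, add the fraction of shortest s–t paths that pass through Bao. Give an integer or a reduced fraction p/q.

Pairs whose geodesics pass through Bao — Halim–Eli: 1; Alice–Eli: 1; Eli–Vikram: 1; Eli–Wendy: 1; Eli–Chen: 1; Eli–Zubin: 1.
All other pairs contribute 0.
Summing the contributions gives betweenness(Bao) = 6.

6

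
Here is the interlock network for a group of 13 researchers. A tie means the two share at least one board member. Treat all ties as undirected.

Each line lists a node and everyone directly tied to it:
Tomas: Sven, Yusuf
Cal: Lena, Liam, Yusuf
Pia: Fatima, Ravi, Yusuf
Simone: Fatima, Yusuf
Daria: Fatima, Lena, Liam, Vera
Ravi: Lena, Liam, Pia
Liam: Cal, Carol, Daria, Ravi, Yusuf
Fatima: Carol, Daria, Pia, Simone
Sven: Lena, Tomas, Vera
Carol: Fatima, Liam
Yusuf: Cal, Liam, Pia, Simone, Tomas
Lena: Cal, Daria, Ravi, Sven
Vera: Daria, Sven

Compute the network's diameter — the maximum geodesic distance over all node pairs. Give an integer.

Eccentricity of each node (its greatest distance to any other): Cal:3, Carol:4, Daria:3, Fatima:3, Lena:3, Liam:3, Pia:3, Ravi:3, Simone:3, Sven:4, Tomas:3, Vera:3, Yusuf:3.
The maximum eccentricity is 4, realized for instance by the pair Carol–Sven via Carol – Liam – Ravi – Lena – Sven. So the diameter is 4.

4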